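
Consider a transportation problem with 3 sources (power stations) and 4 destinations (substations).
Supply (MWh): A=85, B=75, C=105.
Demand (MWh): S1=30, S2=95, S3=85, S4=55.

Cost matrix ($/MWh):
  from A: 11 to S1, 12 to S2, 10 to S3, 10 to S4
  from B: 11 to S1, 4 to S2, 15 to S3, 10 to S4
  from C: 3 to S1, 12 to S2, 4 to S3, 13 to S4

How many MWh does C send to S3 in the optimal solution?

75

Optimal shipments:
  A→S2: 20 × $12 = $240
  A→S3: 10 × $10 = $100
  A→S4: 55 × $10 = $550
  B→S2: 75 × $4 = $300
  C→S1: 30 × $3 = $90
  C→S3: 75 × $4 = $300
Total cost = $1580.
So C→S3 carries 75 MWh.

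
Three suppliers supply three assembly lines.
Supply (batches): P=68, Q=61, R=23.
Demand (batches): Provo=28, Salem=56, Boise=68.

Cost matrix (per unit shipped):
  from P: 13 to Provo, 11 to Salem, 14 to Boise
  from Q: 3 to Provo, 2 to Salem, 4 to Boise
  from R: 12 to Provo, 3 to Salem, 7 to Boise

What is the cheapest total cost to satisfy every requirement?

1138

One minimum-cost allocation:
  P→Salem: 33 × 11 = 363
  P→Boise: 35 × 14 = 490
  Q→Provo: 28 × 3 = 84
  Q→Boise: 33 × 4 = 132
  R→Salem: 23 × 3 = 69
Total = 363 + 490 + 84 + 132 + 69 = 1138.
(Supply check: P ships 68; Q ships 61; R ships 23.)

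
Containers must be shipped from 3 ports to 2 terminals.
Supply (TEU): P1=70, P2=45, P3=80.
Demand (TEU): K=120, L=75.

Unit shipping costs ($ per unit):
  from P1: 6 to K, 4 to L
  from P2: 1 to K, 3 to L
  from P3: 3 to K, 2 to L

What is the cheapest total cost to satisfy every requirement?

One minimum-cost allocation:
  P1 to L: 70 × $4 = $280
  P2 to K: 45 × $1 = $45
  P3 to K: 75 × $3 = $225
  P3 to L: 5 × $2 = $10
Total = 280 + 45 + 225 + 10 = $560.

560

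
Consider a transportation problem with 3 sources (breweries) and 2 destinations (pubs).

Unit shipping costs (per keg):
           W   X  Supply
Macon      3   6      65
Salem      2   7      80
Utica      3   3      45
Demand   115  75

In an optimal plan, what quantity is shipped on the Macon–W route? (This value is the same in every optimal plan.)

Optimal shipments:
  Macon–W: 35 × 3 = 105
  Macon–X: 30 × 6 = 180
  Salem–W: 80 × 2 = 160
  Utica–X: 45 × 3 = 135
Total cost = 580.
So Macon→W carries 35 kegs.

35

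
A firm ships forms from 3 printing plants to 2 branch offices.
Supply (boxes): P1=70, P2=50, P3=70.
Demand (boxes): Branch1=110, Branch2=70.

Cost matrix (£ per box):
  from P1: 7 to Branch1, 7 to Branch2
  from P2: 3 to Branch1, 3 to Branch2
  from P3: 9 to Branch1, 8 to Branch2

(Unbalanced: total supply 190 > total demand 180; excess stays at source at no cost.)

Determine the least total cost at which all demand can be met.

A cheapest plan:
  P1–Branch1: 60 × £7 = £420
  P1–Branch2: 10 × £7 = £70
  P2–Branch1: 50 × £3 = £150
  P3–Branch2: 60 × £8 = £480
Total = 420 + 70 + 150 + 480 = £1120.

1120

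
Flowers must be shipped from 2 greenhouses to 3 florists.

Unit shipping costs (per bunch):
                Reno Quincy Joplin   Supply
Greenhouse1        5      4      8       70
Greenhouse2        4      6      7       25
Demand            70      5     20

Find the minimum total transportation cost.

505

An optimal shipping plan:
  Greenhouse1 to Reno: 45 × 5 = 225
  Greenhouse1 to Quincy: 5 × 4 = 20
  Greenhouse1 to Joplin: 20 × 8 = 160
  Greenhouse2 to Reno: 25 × 4 = 100
Total = 225 + 20 + 160 + 100 = 505.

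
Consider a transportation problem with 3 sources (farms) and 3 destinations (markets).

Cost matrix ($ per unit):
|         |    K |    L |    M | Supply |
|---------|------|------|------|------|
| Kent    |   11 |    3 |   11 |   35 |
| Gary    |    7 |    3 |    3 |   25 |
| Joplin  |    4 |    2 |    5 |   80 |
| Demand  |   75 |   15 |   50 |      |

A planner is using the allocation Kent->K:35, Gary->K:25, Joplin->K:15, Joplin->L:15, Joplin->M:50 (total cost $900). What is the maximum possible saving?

235

Current plan cost = 35·11 + 25·7 + 15·4 + 15·2 + 50·5 = $900.
Optimal plan:
  Kent->L: 15 × $3 = $45
  Kent->M: 20 × $11 = $220
  Gary->M: 25 × $3 = $75
  Joplin->K: 75 × $4 = $300
  Joplin->M: 5 × $5 = $25
Optimal cost = $665.
Saving = 900 − 665 = $235.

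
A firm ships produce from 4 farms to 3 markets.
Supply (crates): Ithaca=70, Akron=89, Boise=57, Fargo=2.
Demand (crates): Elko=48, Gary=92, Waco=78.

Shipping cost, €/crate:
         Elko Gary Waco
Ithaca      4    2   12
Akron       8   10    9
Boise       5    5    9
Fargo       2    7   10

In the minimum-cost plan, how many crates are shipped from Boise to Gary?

The minimum-cost plan:
  Ithaca–Gary: 70 × €2 = €140
  Akron–Elko: 11 × €8 = €88
  Akron–Waco: 78 × €9 = €702
  Boise–Elko: 35 × €5 = €175
  Boise–Gary: 22 × €5 = €110
  Fargo–Elko: 2 × €2 = €4
Total cost = €1219.
So Boise→Gary carries 22 crates.

22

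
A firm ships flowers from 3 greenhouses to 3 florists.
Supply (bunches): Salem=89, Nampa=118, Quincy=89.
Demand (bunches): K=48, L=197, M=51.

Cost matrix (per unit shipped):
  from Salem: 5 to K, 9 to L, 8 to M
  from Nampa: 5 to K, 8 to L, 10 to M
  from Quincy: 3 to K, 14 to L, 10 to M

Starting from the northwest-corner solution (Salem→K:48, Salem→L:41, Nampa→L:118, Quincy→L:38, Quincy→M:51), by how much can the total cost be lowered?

306

Current plan cost = 48·5 + 41·9 + 118·8 + 38·14 + 51·10 = 2595.
Optimal plan:
  Salem->L: 79 × 9 = 711
  Salem->M: 10 × 8 = 80
  Nampa->L: 118 × 8 = 944
  Quincy->K: 48 × 3 = 144
  Quincy->M: 41 × 10 = 410
Optimal cost = 2289.
Saving = 2595 − 2289 = 306.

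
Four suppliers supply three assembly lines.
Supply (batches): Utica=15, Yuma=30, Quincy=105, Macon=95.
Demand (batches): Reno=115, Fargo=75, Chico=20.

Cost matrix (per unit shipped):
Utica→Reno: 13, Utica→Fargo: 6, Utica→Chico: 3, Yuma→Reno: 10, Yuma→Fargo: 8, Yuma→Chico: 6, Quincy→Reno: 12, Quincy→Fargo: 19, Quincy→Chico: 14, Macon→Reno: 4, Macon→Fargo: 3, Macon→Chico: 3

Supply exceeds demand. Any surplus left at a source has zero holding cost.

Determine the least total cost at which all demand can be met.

An optimal shipping plan:
  Utica→Chico: 15 × 3 = 45
  Yuma→Fargo: 25 × 8 = 200
  Yuma→Chico: 5 × 6 = 30
  Quincy→Reno: 70 × 12 = 840
  Macon→Reno: 45 × 4 = 180
  Macon→Fargo: 50 × 3 = 150
Total = 45 + 200 + 30 + 840 + 180 + 150 = 1445.

1445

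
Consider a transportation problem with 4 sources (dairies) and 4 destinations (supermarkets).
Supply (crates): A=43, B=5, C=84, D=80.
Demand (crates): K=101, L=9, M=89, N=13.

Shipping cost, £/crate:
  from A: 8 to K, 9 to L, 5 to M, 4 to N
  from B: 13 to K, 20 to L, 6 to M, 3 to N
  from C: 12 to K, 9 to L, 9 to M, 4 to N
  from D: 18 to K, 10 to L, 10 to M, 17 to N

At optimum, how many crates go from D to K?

0

Optimal shipments:
  A->K: 43 × £8 = £344
  B->M: 5 × £6 = £30
  C->K: 58 × £12 = £696
  C->M: 13 × £9 = £117
  C->N: 13 × £4 = £52
  D->L: 9 × £10 = £90
  D->M: 71 × £10 = £710
Total cost = £2039.
The route D→K is not used.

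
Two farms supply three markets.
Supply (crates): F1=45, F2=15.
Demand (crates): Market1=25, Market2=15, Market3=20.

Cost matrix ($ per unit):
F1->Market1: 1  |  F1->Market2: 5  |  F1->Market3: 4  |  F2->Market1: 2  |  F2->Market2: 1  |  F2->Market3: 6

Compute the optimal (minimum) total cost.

A cheapest plan:
  F1->Market1: 25 × $1 = $25
  F1->Market3: 20 × $4 = $80
  F2->Market2: 15 × $1 = $15
Total = 25 + 80 + 15 = $120.

120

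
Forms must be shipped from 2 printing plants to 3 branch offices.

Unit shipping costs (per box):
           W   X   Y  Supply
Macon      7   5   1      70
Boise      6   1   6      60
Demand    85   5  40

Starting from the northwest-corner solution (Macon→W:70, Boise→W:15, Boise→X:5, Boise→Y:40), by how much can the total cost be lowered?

Current plan cost = 70·7 + 15·6 + 5·1 + 40·6 = 825.
Optimal plan:
  Macon->W: 30 × 7 = 210
  Macon->Y: 40 × 1 = 40
  Boise->W: 55 × 6 = 330
  Boise->X: 5 × 1 = 5
Optimal cost = 585.
Saving = 825 − 585 = 240.

240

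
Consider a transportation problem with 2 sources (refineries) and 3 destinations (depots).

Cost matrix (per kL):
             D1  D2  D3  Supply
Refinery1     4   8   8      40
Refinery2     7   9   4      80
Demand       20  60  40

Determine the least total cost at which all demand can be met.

Optimal allocation:
  Refinery1–D1: 20 × 4 = 80
  Refinery1–D2: 20 × 8 = 160
  Refinery2–D2: 40 × 9 = 360
  Refinery2–D3: 40 × 4 = 160
Total = 80 + 160 + 360 + 160 = 760.

760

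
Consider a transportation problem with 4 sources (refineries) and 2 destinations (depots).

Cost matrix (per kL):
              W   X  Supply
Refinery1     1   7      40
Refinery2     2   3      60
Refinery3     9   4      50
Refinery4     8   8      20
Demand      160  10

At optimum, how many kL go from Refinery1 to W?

The minimum-cost plan:
  Refinery1 to W: 40 × 1 = 40
  Refinery2 to W: 60 × 2 = 120
  Refinery3 to W: 40 × 9 = 360
  Refinery3 to X: 10 × 4 = 40
  Refinery4 to W: 20 × 8 = 160
Total cost = 720.
So Refinery1→W carries 40 kL.

40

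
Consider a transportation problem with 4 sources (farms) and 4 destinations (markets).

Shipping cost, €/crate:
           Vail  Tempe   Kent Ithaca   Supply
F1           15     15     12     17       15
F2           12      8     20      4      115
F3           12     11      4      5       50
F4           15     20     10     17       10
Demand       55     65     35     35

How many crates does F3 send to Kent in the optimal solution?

The minimum-cost plan:
  F1->Vail: 15 × €15 = €225
  F2->Vail: 15 × €12 = €180
  F2->Tempe: 65 × €8 = €520
  F2->Ithaca: 35 × €4 = €140
  F3->Vail: 15 × €12 = €180
  F3->Kent: 35 × €4 = €140
  F4->Vail: 10 × €15 = €150
Total cost = €1535.
So F3→Kent carries 35 crates.

35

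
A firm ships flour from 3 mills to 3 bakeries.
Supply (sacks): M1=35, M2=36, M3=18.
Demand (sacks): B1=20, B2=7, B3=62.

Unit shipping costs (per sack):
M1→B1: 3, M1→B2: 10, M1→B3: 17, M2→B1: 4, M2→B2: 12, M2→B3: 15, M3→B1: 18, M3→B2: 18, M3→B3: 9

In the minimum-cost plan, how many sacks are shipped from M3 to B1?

The minimum-cost plan:
  M1–B1: 20 sacks
  M1–B2: 7 sacks
  M1–B3: 8 sacks
  M2–B3: 36 sacks
  M3–B3: 18 sacks
Total cost = 968.
The route M3→B1 is not used.

0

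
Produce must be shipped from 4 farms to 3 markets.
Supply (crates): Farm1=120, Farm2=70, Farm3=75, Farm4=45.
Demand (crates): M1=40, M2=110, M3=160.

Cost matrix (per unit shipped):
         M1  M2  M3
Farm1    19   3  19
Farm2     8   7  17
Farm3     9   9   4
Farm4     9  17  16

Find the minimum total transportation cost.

2370

A cheapest plan:
  Farm1->M2: 110 × 3 = 330
  Farm1->M3: 10 × 19 = 190
  Farm2->M1: 40 × 8 = 320
  Farm2->M3: 30 × 17 = 510
  Farm3->M3: 75 × 4 = 300
  Farm4->M3: 45 × 16 = 720
Total = 330 + 190 + 320 + 510 + 300 + 720 = 2370.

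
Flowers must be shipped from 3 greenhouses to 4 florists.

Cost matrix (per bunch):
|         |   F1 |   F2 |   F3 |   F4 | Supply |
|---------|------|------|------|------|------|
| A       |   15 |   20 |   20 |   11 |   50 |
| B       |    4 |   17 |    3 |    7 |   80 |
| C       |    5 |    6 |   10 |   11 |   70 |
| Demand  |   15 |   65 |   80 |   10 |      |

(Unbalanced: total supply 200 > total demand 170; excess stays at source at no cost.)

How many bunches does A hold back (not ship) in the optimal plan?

30

An optimal plan:
  A->F1: 10 × 15 = 150
  A->F4: 10 × 11 = 110
  B->F3: 80 × 3 = 240
  C->F1: 5 × 5 = 25
  C->F2: 65 × 6 = 390
Total cost = 915.
A ships 20 of its 50, leaving 30.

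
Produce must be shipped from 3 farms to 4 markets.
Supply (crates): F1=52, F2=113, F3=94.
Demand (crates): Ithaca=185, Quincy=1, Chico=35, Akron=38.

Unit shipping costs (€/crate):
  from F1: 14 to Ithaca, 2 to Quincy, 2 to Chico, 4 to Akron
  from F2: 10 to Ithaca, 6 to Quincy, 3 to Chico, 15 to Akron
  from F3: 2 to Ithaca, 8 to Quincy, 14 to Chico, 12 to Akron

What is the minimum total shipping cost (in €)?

A cheapest plan:
  F1 to Quincy: 1 crates
  F1 to Chico: 13 crates
  F1 to Akron: 38 crates
  F2 to Ithaca: 91 crates
  F2 to Chico: 22 crates
  F3 to Ithaca: 94 crates
Total cost = €1344.
(Supply check: F1 ships 52; F2 ships 113; F3 ships 94.)

1344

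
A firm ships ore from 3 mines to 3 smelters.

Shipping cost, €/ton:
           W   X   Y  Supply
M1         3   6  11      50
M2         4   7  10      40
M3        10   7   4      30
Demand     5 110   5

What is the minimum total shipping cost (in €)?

760

An optimal shipping plan:
  M1 to X: 50 tons
  M2 to W: 5 tons
  M2 to X: 35 tons
  M3 to X: 25 tons
  M3 to Y: 5 tons
Total cost = €760.
(Supply check: M1 ships 50; M2 ships 40; M3 ships 30.)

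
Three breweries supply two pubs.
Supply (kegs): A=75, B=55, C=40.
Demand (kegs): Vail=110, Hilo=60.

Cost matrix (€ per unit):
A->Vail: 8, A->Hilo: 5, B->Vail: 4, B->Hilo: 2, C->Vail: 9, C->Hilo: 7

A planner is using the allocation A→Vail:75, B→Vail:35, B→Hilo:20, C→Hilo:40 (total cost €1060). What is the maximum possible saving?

60

Current plan cost = 75·8 + 35·4 + 20·2 + 40·7 = €1060.
Optimal plan:
  A to Vail: 15 × €8 = €120
  A to Hilo: 60 × €5 = €300
  B to Vail: 55 × €4 = €220
  C to Vail: 40 × €9 = €360
Optimal cost = €1000.
Saving = 1060 − 1000 = €60.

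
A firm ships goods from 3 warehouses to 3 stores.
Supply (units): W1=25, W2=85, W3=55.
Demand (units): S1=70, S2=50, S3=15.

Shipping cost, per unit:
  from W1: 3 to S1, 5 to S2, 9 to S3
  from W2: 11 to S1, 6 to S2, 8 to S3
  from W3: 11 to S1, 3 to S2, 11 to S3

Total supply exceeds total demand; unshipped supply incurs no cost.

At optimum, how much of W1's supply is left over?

0

An optimal plan:
  W1->S1: 25 × 3 = 75
  W2->S1: 45 × 11 = 495
  W2->S3: 15 × 8 = 120
  W3->S2: 50 × 3 = 150
Total cost = 840.
W1 ships 25 of its 25, leaving 0.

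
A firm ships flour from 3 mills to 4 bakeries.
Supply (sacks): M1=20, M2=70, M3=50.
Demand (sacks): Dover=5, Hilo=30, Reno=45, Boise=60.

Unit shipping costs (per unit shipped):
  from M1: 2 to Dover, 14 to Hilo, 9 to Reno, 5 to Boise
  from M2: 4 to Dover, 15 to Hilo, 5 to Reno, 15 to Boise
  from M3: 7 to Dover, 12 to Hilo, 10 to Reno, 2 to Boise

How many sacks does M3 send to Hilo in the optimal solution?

0

Solving gives:
  M1–Dover: 5 × 2 = 10
  M1–Hilo: 5 × 14 = 70
  M1–Boise: 10 × 5 = 50
  M2–Hilo: 25 × 15 = 375
  M2–Reno: 45 × 5 = 225
  M3–Boise: 50 × 2 = 100
Total cost = 830.
The route M3→Hilo is not used.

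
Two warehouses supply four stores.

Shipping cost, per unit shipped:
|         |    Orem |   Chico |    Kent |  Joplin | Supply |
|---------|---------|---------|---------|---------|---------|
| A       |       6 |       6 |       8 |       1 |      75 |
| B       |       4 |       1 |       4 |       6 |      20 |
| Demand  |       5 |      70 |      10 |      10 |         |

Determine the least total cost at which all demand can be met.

One minimum-cost allocation:
  A–Orem: 5 units
  A–Chico: 50 units
  A–Kent: 10 units
  A–Joplin: 10 units
  B–Chico: 20 units
Total cost = 440.
(Supply check: A ships 75; B ships 20.)

440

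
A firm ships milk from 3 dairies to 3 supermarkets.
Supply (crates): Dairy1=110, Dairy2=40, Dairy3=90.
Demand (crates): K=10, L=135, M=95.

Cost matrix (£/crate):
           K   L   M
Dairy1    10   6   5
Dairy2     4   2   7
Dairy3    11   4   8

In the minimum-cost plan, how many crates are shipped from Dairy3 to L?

Optimal shipments:
  Dairy1–L: 15 × £6 = £90
  Dairy1–M: 95 × £5 = £475
  Dairy2–K: 10 × £4 = £40
  Dairy2–L: 30 × £2 = £60
  Dairy3–L: 90 × £4 = £360
Total cost = £1025.
So Dairy3→L carries 90 crates.

90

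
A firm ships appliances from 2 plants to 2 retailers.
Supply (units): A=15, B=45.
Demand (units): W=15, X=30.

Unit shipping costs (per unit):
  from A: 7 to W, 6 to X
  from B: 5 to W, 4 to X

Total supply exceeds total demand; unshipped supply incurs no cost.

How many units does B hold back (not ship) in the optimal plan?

Minimum-cost shipments:
  B–W: 15 × 5 = 75
  B–X: 30 × 4 = 120
Total cost = 195.
B ships 45 of its 45, leaving 0.

0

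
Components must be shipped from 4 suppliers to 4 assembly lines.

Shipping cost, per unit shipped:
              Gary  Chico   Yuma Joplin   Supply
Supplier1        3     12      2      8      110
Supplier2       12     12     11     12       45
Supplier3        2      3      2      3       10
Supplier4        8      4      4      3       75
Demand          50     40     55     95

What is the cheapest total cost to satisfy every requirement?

An optimal shipping plan:
  Supplier1–Gary: 50 × 3 = 150
  Supplier1–Yuma: 55 × 2 = 110
  Supplier1–Joplin: 5 × 8 = 40
  Supplier2–Chico: 30 × 12 = 360
  Supplier2–Joplin: 15 × 12 = 180
  Supplier3–Chico: 10 × 3 = 30
  Supplier4–Joplin: 75 × 3 = 225
Total = 150 + 110 + 40 + 360 + 180 + 30 + 225 = 1095.
(Supply check: Supplier1 ships 110; Supplier2 ships 45; Supplier3 ships 10; Supplier4 ships 75.)

1095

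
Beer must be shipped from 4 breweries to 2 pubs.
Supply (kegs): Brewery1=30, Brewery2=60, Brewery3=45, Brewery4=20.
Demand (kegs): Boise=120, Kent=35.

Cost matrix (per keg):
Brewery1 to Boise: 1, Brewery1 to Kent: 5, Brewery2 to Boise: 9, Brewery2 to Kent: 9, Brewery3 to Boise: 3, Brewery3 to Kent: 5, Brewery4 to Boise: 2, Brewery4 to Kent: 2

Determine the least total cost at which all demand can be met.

745

A cheapest plan:
  Brewery1->Boise: 30 × 1 = 30
  Brewery2->Boise: 25 × 9 = 225
  Brewery2->Kent: 35 × 9 = 315
  Brewery3->Boise: 45 × 3 = 135
  Brewery4->Boise: 20 × 2 = 40
Total = 30 + 225 + 315 + 135 + 40 = 745.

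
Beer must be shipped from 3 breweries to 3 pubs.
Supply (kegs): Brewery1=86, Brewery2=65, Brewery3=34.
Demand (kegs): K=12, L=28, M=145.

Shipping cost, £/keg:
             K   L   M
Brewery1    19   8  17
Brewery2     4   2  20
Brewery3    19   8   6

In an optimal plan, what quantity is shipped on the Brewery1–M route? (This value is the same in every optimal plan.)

The minimum-cost plan:
  Brewery1->M: 86 × £17 = £1462
  Brewery2->K: 12 × £4 = £48
  Brewery2->L: 28 × £2 = £56
  Brewery2->M: 25 × £20 = £500
  Brewery3->M: 34 × £6 = £204
Total cost = £2270.
So Brewery1→M carries 86 kegs.

86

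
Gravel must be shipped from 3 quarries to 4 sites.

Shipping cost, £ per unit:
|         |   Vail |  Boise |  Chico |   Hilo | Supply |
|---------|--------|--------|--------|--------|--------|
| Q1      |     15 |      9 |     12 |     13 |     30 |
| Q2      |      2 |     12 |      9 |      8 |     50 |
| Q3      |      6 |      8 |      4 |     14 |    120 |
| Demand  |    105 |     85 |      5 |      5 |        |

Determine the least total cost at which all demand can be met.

1220

Optimal allocation:
  Q1–Boise: 30 × £9 = £270
  Q2–Vail: 45 × £2 = £90
  Q2–Hilo: 5 × £8 = £40
  Q3–Vail: 60 × £6 = £360
  Q3–Boise: 55 × £8 = £440
  Q3–Chico: 5 × £4 = £20
Total = 270 + 90 + 40 + 360 + 440 + 20 = £1220.
(Supply check: Q1 ships 30; Q2 ships 50; Q3 ships 120.)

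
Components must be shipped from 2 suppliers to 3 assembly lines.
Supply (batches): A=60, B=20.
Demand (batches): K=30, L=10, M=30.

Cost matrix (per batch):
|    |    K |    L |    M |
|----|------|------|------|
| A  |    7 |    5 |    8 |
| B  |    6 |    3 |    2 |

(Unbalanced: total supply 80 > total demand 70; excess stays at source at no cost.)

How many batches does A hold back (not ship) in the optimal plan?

10

Minimum-cost shipments:
  A→K: 30 × 7 = 210
  A→L: 10 × 5 = 50
  A→M: 10 × 8 = 80
  B→M: 20 × 2 = 40
Total cost = 380.
A ships 50 of its 60, leaving 10.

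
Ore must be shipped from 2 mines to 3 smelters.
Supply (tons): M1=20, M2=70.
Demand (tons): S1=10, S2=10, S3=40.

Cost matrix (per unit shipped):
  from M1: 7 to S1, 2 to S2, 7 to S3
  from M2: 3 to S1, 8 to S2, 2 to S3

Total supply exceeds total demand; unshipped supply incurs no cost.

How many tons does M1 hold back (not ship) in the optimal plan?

An optimal plan:
  M1 to S2: 10 × 2 = 20
  M2 to S1: 10 × 3 = 30
  M2 to S3: 40 × 2 = 80
Total cost = 130.
M1 ships 10 of its 20, leaving 10.

10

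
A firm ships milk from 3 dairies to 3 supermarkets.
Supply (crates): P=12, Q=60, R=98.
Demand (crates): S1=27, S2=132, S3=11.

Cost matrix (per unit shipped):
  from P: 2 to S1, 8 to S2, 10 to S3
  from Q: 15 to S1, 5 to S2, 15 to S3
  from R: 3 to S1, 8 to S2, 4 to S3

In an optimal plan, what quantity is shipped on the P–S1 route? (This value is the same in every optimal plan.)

12

The minimum-cost plan:
  P–S1: 12 × 2 = 24
  Q–S2: 60 × 5 = 300
  R–S1: 15 × 3 = 45
  R–S2: 72 × 8 = 576
  R–S3: 11 × 4 = 44
Total cost = 989.
So P→S1 carries 12 crates.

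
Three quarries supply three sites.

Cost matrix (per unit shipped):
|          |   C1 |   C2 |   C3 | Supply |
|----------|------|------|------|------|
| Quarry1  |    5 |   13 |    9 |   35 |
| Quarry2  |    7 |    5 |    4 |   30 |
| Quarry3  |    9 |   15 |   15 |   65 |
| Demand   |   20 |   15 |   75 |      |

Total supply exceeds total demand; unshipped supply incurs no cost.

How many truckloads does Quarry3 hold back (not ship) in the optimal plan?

Minimum-cost shipments:
  Quarry1->C3: 35 × 9 = 315
  Quarry2->C3: 30 × 4 = 120
  Quarry3->C1: 20 × 9 = 180
  Quarry3->C2: 15 × 15 = 225
  Quarry3->C3: 10 × 15 = 150
Total cost = 990.
Quarry3 ships 45 of its 65, leaving 20.

20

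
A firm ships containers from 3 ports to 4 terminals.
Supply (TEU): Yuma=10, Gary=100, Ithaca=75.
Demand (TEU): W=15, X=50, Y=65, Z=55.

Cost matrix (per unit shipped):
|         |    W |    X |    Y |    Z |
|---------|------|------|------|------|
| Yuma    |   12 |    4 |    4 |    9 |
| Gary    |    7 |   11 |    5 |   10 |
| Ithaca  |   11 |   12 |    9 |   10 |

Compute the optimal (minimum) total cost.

A cheapest plan:
  Yuma to X: 10 × 4 = 40
  Gary to W: 15 × 7 = 105
  Gary to X: 20 × 11 = 220
  Gary to Y: 65 × 5 = 325
  Ithaca to X: 20 × 12 = 240
  Ithaca to Z: 55 × 10 = 550
Total = 40 + 105 + 220 + 325 + 240 + 550 = 1480.
(Supply check: Yuma ships 10; Gary ships 100; Ithaca ships 75.)

1480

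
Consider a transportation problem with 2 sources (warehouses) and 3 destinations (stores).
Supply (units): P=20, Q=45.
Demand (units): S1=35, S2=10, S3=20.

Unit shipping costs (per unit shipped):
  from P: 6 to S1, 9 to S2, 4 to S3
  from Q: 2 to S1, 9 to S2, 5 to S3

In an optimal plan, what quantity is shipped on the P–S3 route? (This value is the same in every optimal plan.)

20

The minimum-cost plan:
  P–S3: 20 × 4 = 80
  Q–S1: 35 × 2 = 70
  Q–S2: 10 × 9 = 90
Total cost = 240.
So P→S3 carries 20 units.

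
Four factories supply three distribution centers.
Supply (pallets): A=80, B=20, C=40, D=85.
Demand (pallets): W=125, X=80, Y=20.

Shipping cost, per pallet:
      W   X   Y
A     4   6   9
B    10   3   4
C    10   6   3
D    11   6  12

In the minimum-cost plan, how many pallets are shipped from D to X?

The minimum-cost plan:
  A to W: 80 × 4 = 320
  B to X: 20 × 3 = 60
  C to W: 20 × 10 = 200
  C to Y: 20 × 3 = 60
  D to W: 25 × 11 = 275
  D to X: 60 × 6 = 360
Total cost = 1275.
So D→X carries 60 pallets.

60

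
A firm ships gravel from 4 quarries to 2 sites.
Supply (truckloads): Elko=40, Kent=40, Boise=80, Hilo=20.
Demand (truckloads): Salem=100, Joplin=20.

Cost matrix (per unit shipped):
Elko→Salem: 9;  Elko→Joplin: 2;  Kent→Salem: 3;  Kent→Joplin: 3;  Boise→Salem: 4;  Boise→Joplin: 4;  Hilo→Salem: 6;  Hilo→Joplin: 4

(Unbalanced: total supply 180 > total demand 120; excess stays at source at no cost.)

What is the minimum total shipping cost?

400

Optimal allocation:
  Elko->Joplin: 20 × 2 = 40
  Kent->Salem: 40 × 3 = 120
  Boise->Salem: 60 × 4 = 240
Total = 40 + 120 + 240 = 400.
(Supply check: Elko ships 20; Kent ships 40; Boise ships 60; Hilo ships 0.)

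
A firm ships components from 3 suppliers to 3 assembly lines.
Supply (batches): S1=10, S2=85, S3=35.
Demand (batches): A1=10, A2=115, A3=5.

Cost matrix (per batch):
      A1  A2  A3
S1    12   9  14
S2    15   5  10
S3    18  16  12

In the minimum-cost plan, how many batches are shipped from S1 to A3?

0

Optimal shipments:
  S1 to A2: 10 batches
  S2 to A2: 85 batches
  S3 to A1: 10 batches
  S3 to A2: 20 batches
  S3 to A3: 5 batches
Total cost = 1075.
The route S1→A3 is not used.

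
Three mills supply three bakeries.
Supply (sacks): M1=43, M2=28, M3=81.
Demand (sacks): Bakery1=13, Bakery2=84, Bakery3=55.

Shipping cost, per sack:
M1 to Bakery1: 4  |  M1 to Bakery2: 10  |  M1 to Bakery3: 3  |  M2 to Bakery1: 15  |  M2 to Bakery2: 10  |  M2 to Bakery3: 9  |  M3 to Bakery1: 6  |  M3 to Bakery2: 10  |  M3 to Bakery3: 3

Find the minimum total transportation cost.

1057

A cheapest plan:
  M1->Bakery1: 13 sacks
  M1->Bakery2: 30 sacks
  M2->Bakery2: 28 sacks
  M3->Bakery2: 26 sacks
  M3->Bakery3: 55 sacks
Total cost = 1057.
(Supply check: M1 ships 43; M2 ships 28; M3 ships 81.)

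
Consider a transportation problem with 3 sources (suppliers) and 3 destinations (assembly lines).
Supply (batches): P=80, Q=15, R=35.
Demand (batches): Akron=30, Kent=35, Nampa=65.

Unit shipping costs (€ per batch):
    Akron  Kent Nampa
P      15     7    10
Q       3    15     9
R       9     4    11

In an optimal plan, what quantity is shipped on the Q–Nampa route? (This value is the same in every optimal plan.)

The minimum-cost plan:
  P→Kent: 15 batches
  P→Nampa: 65 batches
  Q→Akron: 15 batches
  R→Akron: 15 batches
  R→Kent: 20 batches
Total cost = €1015.
The route Q→Nampa is not used.

0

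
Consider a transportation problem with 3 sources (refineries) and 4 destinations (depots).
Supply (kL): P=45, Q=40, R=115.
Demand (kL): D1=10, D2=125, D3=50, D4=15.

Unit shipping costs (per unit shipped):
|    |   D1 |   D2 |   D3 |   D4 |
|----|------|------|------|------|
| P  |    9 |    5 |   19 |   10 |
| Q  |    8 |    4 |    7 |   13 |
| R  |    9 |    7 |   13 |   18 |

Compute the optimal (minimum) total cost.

1465

A cheapest plan:
  P to D2: 30 × 5 = 150
  P to D4: 15 × 10 = 150
  Q to D3: 40 × 7 = 280
  R to D1: 10 × 9 = 90
  R to D2: 95 × 7 = 665
  R to D3: 10 × 13 = 130
Total = 150 + 150 + 280 + 90 + 665 + 130 = 1465.
(Supply check: P ships 45; Q ships 40; R ships 115.)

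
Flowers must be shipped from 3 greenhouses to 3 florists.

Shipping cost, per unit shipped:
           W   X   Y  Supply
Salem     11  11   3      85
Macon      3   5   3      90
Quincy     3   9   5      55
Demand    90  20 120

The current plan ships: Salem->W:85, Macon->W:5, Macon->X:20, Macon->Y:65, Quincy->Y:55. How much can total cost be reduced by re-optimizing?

Current plan cost = 85·11 + 5·3 + 20·5 + 65·3 + 55·5 = 1520.
Optimal plan:
  Salem–Y: 85 × 3 = 255
  Macon–W: 35 × 3 = 105
  Macon–X: 20 × 5 = 100
  Macon–Y: 35 × 3 = 105
  Quincy–W: 55 × 3 = 165
Optimal cost = 730.
Saving = 1520 − 730 = 790.

790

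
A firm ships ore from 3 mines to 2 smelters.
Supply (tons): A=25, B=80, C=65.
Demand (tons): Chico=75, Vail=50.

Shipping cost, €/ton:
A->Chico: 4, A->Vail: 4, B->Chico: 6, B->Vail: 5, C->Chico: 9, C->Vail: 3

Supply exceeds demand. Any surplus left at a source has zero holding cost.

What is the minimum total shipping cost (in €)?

550

One minimum-cost allocation:
  A to Chico: 25 × €4 = €100
  B to Chico: 50 × €6 = €300
  C to Vail: 50 × €3 = €150
Total = 100 + 300 + 150 = €550.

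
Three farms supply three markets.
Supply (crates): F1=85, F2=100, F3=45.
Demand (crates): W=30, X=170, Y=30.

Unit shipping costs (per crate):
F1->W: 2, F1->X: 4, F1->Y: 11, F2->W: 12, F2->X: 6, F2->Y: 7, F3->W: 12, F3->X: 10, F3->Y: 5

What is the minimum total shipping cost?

1180

One minimum-cost allocation:
  F1→W: 30 × 2 = 60
  F1→X: 55 × 4 = 220
  F2→X: 100 × 6 = 600
  F3→X: 15 × 10 = 150
  F3→Y: 30 × 5 = 150
Total = 60 + 220 + 600 + 150 + 150 = 1180.
(Supply check: F1 ships 85; F2 ships 100; F3 ships 45.)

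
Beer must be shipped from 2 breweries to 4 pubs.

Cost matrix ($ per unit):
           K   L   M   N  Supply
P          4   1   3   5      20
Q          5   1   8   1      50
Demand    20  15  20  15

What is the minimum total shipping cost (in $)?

190

Optimal allocation:
  P to M: 20 kegs
  Q to K: 20 kegs
  Q to L: 15 kegs
  Q to N: 15 kegs
Total cost = $190.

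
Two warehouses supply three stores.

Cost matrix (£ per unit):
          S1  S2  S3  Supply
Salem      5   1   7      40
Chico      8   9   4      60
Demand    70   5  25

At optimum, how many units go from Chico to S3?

25

Solving gives:
  Salem–S1: 35 × £5 = £175
  Salem–S2: 5 × £1 = £5
  Chico–S1: 35 × £8 = £280
  Chico–S3: 25 × £4 = £100
Total cost = £560.
So Chico→S3 carries 25 units.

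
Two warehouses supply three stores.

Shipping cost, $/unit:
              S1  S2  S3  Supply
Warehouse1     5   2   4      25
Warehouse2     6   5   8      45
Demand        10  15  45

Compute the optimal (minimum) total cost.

395

A cheapest plan:
  Warehouse1->S3: 25 × $4 = $100
  Warehouse2->S1: 10 × $6 = $60
  Warehouse2->S2: 15 × $5 = $75
  Warehouse2->S3: 20 × $8 = $160
Total = 100 + 60 + 75 + 160 = $395.
(Supply check: Warehouse1 ships 25; Warehouse2 ships 45.)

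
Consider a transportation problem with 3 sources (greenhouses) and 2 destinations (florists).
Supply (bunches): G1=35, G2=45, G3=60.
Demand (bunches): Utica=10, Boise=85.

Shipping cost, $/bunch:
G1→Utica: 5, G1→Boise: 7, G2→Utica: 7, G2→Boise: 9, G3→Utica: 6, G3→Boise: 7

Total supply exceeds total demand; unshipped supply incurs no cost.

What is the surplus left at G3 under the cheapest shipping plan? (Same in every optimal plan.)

Minimum-cost shipments:
  G1 to Utica: 10 × $5 = $50
  G1 to Boise: 25 × $7 = $175
  G3 to Boise: 60 × $7 = $420
Total cost = $645.
G3 ships 60 of its 60, leaving 0.

0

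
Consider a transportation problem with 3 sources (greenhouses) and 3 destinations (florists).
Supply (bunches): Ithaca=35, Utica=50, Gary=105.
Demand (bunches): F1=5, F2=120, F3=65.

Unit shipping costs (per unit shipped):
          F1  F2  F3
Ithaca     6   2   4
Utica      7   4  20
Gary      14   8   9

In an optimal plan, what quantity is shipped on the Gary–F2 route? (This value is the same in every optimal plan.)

40

Optimal shipments:
  Ithaca–F2: 35 × 2 = 70
  Utica–F1: 5 × 7 = 35
  Utica–F2: 45 × 4 = 180
  Gary–F2: 40 × 8 = 320
  Gary–F3: 65 × 9 = 585
Total cost = 1190.
So Gary→F2 carries 40 bunches.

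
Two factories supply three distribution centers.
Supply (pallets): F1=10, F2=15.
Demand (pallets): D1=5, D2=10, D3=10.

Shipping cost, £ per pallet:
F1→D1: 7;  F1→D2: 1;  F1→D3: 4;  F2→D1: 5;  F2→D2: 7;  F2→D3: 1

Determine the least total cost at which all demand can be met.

One minimum-cost allocation:
  F1 to D2: 10 × £1 = £10
  F2 to D1: 5 × £5 = £25
  F2 to D3: 10 × £1 = £10
Total = 10 + 25 + 10 = £45.

45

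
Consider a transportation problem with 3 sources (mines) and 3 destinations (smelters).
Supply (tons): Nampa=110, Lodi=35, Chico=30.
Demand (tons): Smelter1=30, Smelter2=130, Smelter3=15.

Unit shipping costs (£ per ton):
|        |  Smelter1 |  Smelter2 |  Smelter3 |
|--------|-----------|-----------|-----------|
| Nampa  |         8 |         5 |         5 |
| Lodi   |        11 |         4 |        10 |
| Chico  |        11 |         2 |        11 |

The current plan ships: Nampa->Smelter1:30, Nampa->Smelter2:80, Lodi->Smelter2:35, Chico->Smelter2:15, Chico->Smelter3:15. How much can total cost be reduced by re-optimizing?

Current plan cost = 30·8 + 80·5 + 35·4 + 15·2 + 15·11 = £975.
Optimal plan:
  Nampa→Smelter1: 30 × £8 = £240
  Nampa→Smelter2: 65 × £5 = £325
  Nampa→Smelter3: 15 × £5 = £75
  Lodi→Smelter2: 35 × £4 = £140
  Chico→Smelter2: 30 × £2 = £60
Optimal cost = £840.
Saving = 975 − 840 = £135.

135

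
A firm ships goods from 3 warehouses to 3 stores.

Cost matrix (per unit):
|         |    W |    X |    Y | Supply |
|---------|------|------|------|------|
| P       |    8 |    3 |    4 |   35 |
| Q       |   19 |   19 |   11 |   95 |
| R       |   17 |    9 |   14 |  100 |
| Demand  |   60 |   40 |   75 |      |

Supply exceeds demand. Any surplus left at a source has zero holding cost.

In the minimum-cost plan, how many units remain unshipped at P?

Minimum-cost shipments:
  P->W: 35 units
  Q->Y: 75 units
  R->W: 25 units
  R->X: 40 units
Total cost = 1890.
P ships 35 of its 35, leaving 0.

0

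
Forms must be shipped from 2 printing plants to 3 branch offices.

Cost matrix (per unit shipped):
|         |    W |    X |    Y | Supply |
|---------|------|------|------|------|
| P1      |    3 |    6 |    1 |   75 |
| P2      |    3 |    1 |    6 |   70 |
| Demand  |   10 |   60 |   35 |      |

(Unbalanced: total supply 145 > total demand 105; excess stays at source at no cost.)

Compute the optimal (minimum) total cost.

Optimal allocation:
  P1–W: 10 × 3 = 30
  P1–Y: 35 × 1 = 35
  P2–X: 60 × 1 = 60
Total = 30 + 35 + 60 = 125.
(Supply check: P1 ships 45; P2 ships 60.)

125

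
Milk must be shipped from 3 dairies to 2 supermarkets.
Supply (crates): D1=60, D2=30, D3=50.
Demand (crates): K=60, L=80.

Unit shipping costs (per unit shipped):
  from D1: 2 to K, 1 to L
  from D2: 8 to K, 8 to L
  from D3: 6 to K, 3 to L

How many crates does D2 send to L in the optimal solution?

Optimal shipments:
  D1->K: 30 × 2 = 60
  D1->L: 30 × 1 = 30
  D2->K: 30 × 8 = 240
  D3->L: 50 × 3 = 150
Total cost = 480.
The route D2→L is not used.

0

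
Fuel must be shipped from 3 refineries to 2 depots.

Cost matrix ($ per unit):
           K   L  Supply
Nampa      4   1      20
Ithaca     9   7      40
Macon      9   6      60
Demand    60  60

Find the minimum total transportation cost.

800

An optimal shipping plan:
  Nampa→K: 20 × $4 = $80
  Ithaca→K: 40 × $9 = $360
  Macon→L: 60 × $6 = $360
Total = 80 + 360 + 360 = $800.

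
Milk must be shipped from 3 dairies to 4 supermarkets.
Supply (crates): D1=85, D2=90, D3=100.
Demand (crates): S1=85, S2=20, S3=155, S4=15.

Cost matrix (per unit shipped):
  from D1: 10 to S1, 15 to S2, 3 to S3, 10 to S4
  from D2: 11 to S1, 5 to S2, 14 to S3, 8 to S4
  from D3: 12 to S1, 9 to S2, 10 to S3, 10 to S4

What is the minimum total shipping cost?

Optimal allocation:
  D1–S3: 85 crates
  D2–S1: 55 crates
  D2–S2: 20 crates
  D2–S4: 15 crates
  D3–S1: 30 crates
  D3–S3: 70 crates
Total cost = 2140.

2140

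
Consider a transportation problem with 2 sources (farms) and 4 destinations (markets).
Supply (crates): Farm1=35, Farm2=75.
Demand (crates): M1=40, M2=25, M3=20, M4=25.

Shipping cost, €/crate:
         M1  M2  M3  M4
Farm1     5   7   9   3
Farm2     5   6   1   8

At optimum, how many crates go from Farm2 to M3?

20

Optimal shipments:
  Farm1 to M1: 10 × €5 = €50
  Farm1 to M4: 25 × €3 = €75
  Farm2 to M1: 30 × €5 = €150
  Farm2 to M2: 25 × €6 = €150
  Farm2 to M3: 20 × €1 = €20
Total cost = €445.
So Farm2→M3 carries 20 crates.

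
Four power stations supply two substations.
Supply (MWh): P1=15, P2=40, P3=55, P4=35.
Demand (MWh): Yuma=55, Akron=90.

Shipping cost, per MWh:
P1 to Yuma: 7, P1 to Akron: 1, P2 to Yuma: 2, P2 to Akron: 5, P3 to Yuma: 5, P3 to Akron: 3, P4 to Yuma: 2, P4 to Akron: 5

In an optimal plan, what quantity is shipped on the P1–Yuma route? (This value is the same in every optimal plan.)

The minimum-cost plan:
  P1→Akron: 15 MWh
  P2→Yuma: 40 MWh
  P3→Akron: 55 MWh
  P4→Yuma: 15 MWh
  P4→Akron: 20 MWh
Total cost = 390.
The route P1→Yuma is not used.

0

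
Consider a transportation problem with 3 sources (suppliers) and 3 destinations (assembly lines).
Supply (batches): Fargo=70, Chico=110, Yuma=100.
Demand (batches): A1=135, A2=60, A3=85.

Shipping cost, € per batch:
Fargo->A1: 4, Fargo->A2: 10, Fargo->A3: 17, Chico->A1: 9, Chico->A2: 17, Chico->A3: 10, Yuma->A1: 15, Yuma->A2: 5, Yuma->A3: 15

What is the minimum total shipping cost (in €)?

A cheapest plan:
  Fargo–A1: 70 × €4 = €280
  Chico–A1: 65 × €9 = €585
  Chico–A3: 45 × €10 = €450
  Yuma–A2: 60 × €5 = €300
  Yuma–A3: 40 × €15 = €600
Total = 280 + 585 + 450 + 300 + 600 = €2215.
(Supply check: Fargo ships 70; Chico ships 110; Yuma ships 100.)

2215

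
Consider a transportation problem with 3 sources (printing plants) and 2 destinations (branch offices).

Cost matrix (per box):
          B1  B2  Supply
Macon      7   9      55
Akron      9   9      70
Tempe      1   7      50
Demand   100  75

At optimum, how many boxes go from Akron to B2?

70

Optimal shipments:
  Macon–B1: 50 boxes
  Macon–B2: 5 boxes
  Akron–B2: 70 boxes
  Tempe–B1: 50 boxes
Total cost = 1075.
So Akron→B2 carries 70 boxes.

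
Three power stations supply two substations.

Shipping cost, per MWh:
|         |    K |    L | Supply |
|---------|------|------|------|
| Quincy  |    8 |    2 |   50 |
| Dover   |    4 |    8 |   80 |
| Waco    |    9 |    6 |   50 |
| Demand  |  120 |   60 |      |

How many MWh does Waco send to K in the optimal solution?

40

Solving gives:
  Quincy to L: 50 × 2 = 100
  Dover to K: 80 × 4 = 320
  Waco to K: 40 × 9 = 360
  Waco to L: 10 × 6 = 60
Total cost = 840.
So Waco→K carries 40 MWh.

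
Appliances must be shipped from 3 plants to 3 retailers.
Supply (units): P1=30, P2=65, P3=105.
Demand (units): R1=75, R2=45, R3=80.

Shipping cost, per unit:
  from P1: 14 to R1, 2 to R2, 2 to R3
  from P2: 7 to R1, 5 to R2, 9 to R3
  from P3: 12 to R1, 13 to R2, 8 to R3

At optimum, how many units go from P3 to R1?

Optimal shipments:
  P1->R2: 30 × 2 = 60
  P2->R1: 50 × 7 = 350
  P2->R2: 15 × 5 = 75
  P3->R1: 25 × 12 = 300
  P3->R3: 80 × 8 = 640
Total cost = 1425.
So P3→R1 carries 25 units.

25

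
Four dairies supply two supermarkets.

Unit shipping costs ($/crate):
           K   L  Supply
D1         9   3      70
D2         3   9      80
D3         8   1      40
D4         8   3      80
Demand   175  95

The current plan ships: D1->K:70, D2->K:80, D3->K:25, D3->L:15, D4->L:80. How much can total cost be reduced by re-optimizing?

Current plan cost = 70·9 + 80·3 + 25·8 + 15·1 + 80·3 = $1325.
Optimal plan:
  D1–K: 15 × $9 = $135
  D1–L: 55 × $3 = $165
  D2–K: 80 × $3 = $240
  D3–L: 40 × $1 = $40
  D4–K: 80 × $8 = $640
Optimal cost = $1220.
Saving = 1325 − 1220 = $105.

105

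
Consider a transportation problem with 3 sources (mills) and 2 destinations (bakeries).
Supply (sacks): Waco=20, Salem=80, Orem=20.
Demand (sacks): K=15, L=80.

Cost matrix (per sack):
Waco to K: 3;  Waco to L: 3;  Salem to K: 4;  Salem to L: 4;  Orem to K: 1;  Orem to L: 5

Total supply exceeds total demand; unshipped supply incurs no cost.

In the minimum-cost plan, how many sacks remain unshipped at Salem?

Minimum-cost shipments:
  Waco->L: 20 × 3 = 60
  Salem->L: 60 × 4 = 240
  Orem->K: 15 × 1 = 15
Total cost = 315.
Salem ships 60 of its 80, leaving 20.

20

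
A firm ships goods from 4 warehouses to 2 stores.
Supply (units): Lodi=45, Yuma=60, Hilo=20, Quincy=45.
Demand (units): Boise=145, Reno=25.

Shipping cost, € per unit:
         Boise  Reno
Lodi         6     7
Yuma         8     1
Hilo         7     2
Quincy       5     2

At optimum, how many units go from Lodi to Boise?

Optimal shipments:
  Lodi to Boise: 45 × €6 = €270
  Yuma to Boise: 35 × €8 = €280
  Yuma to Reno: 25 × €1 = €25
  Hilo to Boise: 20 × €7 = €140
  Quincy to Boise: 45 × €5 = €225
Total cost = €940.
So Lodi→Boise carries 45 units.

45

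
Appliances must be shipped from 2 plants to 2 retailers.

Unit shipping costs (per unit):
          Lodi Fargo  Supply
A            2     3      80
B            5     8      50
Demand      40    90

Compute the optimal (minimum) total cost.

520

An optimal shipping plan:
  A to Fargo: 80 × 3 = 240
  B to Lodi: 40 × 5 = 200
  B to Fargo: 10 × 8 = 80
Total = 240 + 200 + 80 = 520.
(Supply check: A ships 80; B ships 50.)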